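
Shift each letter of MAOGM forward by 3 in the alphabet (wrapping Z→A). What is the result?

M(12): 12+3=15 → P
A(0): 0+3=3 → D
O(14): 14+3=17 → R
G(6): 6+3=9 → J
M(12): 12+3=15 → P

PDRJP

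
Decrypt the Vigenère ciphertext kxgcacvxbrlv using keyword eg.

Repeat the key across the ciphertext: egegegegegeg
k(10)−e(4): 6 → g
x(23)−g(6): 17 → r
g(6)−e(4): 2 → c
c(2)−g(6): -4≡22 → w
a(0)−e(4): -4≡22 → w
c(2)−g(6): -4≡22 → w
v(21)−e(4): 17 → r
x(23)−g(6): 17 → r
b(1)−e(4): -3≡23 → x
r(17)−g(6): 11 → l
l(11)−e(4): 7 → h
v(21)−g(6): 15 → p

grcwwwrrxlhp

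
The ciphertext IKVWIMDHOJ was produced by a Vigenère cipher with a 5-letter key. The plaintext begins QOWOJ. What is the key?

Subtract each crib letter from the matching ciphertext letter (mod 26):
I(8)−Q(16)=-8≡18 → S
K(10)−O(14)=-4≡22 → W
V(21)−W(22)=-1≡25 → Z
W(22)−O(14)=8 → I
I(8)−J(9)=-1≡25 → Z

SWZIZ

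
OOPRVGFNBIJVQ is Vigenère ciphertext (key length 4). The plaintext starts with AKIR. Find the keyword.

Subtract each crib letter from the matching ciphertext letter (mod 26):
O(14)−A(0)=14 → O
O(14)−K(10)=4 → E
P(15)−I(8)=7 → H
R(17)−R(17)=0 → A

OEHA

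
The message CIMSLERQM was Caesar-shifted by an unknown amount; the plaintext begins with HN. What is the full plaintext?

From the crib: C(2)−H(7)=-5≡21, so the shift is 21.
Subtract 21 from each ciphertext letter:
C(2): 2−21=-19≡7 → H
I(8): 8−21=-13≡13 → N
M(12): 12−21=-9≡17 → R
S(18): 18−21=-3≡23 → X
L(11): 11−21=-10≡16 → Q
E(4): 4−21=-17≡9 → J
R(17): 17−21=-4≡22 → W
Q(16): 16−21=-5≡21 → V
M(12): 12−21=-9≡17 → R

HNRXQJWVR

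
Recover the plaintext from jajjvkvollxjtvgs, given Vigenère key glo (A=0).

dpvdkwpdxfmvnksm

Repeat the key across the ciphertext: glogloglogloglog
j(9)−g(6): 3 → d
a(0)−l(11): -11≡15 → p
j(9)−o(14): -5≡21 → v
j(9)−g(6): 3 → d
v(21)−l(11): 10 → k
k(10)−o(14): -4≡22 → w
v(21)−g(6): 15 → p
o(14)−l(11): 3 → d
l(11)−o(14): -3≡23 → x
l(11)−g(6): 5 → f
x(23)−l(11): 12 → m
j(9)−o(14): -5≡21 → v
t(19)−g(6): 13 → n
v(21)−l(11): 10 → k
g(6)−o(14): -8≡18 → s
s(18)−g(6): 12 → m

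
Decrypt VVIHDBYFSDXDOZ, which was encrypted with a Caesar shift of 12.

V(21): 21−12=9 → J
V(21): 21−12=9 → J
I(8): 8−12=-4≡22 → W
H(7): 7−12=-5≡21 → V
D(3): 3−12=-9≡17 → R
B(1): 1−12=-11≡15 → P
Y(24): 24−12=12 → M
F(5): 5−12=-7≡19 → T
S(18): 18−12=6 → G
D(3): 3−12=-9≡17 → R
X(23): 23−12=11 → L
D(3): 3−12=-9≡17 → R
O(14): 14−12=2 → C
Z(25): 25−12=13 → N

JJWVRPMTGRLRCN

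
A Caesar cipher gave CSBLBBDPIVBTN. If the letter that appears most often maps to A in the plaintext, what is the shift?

The most frequent ciphertext letter is B (appears 4 times).
B is position 1; A is position 0.
Shift = 1.

1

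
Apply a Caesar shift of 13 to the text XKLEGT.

KXYRTG

X(23): 23+13=36≡10 → K
K(10): 10+13=23 → X
L(11): 11+13=24 → Y
E(4): 4+13=17 → R
G(6): 6+13=19 → T
T(19): 19+13=32≡6 → G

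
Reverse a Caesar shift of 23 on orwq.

ruzt

o(14): 14−23=-9≡17 → r
r(17): 17−23=-6≡20 → u
w(22): 22−23=-1≡25 → z
q(16): 16−23=-7≡19 → t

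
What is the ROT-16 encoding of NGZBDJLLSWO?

DWPRTZBBIME

N(13): 13+16=29≡3 → D
G(6): 6+16=22 → W
Z(25): 25+16=41≡15 → P
B(1): 1+16=17 → R
D(3): 3+16=19 → T
J(9): 9+16=25 → Z
L(11): 11+16=27≡1 → B
L(11): 11+16=27≡1 → B
S(18): 18+16=34≡8 → I
W(22): 22+16=38≡12 → M
O(14): 14+16=30≡4 → E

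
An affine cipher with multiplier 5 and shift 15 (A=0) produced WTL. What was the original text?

The inverse of 5 mod 26 is 21, since 5·21=105≡1. Apply D(y)=21·(y−15) mod 26:
W(22): 21·(22−15)=147≡17 → R
T(19): 21·(19−15)=84≡6 → G
L(11): 21·(11−15)=-84≡20 → U

RGU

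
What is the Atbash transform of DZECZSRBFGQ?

D(3) → W(22)
Z(25) → A(0)
E(4) → V(21)
C(2) → X(23)
Z(25) → A(0)
S(18) → H(7)
R(17) → I(8)
B(1) → Y(24)
F(5) → U(20)
G(6) → T(19)
Q(16) → J(9)

WAVXAHIYUTJ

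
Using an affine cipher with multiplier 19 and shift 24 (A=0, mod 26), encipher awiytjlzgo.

a(0): 19·0+24=24 → y
w(22): 19·22+24=442≡0 → a
i(8): 19·8+24=176≡20 → u
y(24): 19·24+24=480≡12 → m
t(19): 19·19+24=385≡21 → v
j(9): 19·9+24=195≡13 → n
l(11): 19·11+24=233≡25 → z
z(25): 19·25+24=499≡5 → f
g(6): 19·6+24=138≡8 → i
o(14): 19·14+24=290≡4 → e

yaumvnzfie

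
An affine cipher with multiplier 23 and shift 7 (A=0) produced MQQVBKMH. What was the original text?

The inverse of 23 mod 26 is 17, since 23·17=391≡1. Apply D(y)=17·(y−7) mod 26:
M(12): 17·(12−7)=85≡7 → H
Q(16): 17·(16−7)=153≡23 → X
Q(16): 17·(16−7)=153≡23 → X
V(21): 17·(21−7)=238≡4 → E
B(1): 17·(1−7)=-102≡2 → C
K(10): 17·(10−7)=51≡25 → Z
M(12): 17·(12−7)=85≡7 → H
H(7): 17·(7−7)=0 → A

HXXECZHA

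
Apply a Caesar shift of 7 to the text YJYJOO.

FQFQVV

Y(24): 24+7=31≡5 → F
J(9): 9+7=16 → Q
Y(24): 24+7=31≡5 → F
J(9): 9+7=16 → Q
O(14): 14+7=21 → V
O(14): 14+7=21 → V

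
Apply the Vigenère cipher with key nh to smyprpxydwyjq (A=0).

Repeat the key across the message: nhnhnhnhnhnhn
s(18)+n(13): 31≡5 → f
m(12)+h(7): 19 → t
y(24)+n(13): 37≡11 → l
p(15)+h(7): 22 → w
r(17)+n(13): 30≡4 → e
p(15)+h(7): 22 → w
x(23)+n(13): 36≡10 → k
y(24)+h(7): 31≡5 → f
d(3)+n(13): 16 → q
w(22)+h(7): 29≡3 → d
y(24)+n(13): 37≡11 → l
j(9)+h(7): 16 → q
q(16)+n(13): 29≡3 → d

ftlwewkfqdlqd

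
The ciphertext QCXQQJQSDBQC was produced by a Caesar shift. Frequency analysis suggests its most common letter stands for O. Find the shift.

The most frequent ciphertext letter is Q (appears 5 times).
Q is position 16; O is position 14.
Shift = 2.

2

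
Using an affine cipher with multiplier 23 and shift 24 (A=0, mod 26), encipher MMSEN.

OOWML

M(12): 23·12+24=300≡14 → O
M(12): 23·12+24=300≡14 → O
S(18): 23·18+24=438≡22 → W
E(4): 23·4+24=116≡12 → M
N(13): 23·13+24=323≡11 → L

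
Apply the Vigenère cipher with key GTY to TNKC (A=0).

Repeat the key across the message: GTYG
T(19)+G(6): 25 → Z
N(13)+T(19): 32≡6 → G
K(10)+Y(24): 34≡8 → I
C(2)+G(6): 8 → I

ZGII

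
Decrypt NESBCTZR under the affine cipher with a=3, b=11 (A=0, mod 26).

The inverse of 3 mod 26 is 9, since 3·9=27≡1. Apply D(y)=9·(y−11) mod 26:
N(13): 9·(13−11)=18 → S
E(4): 9·(4−11)=-63≡15 → P
S(18): 9·(18−11)=63≡11 → L
B(1): 9·(1−11)=-90≡14 → O
C(2): 9·(2−11)=-81≡23 → X
T(19): 9·(19−11)=72≡20 → U
Z(25): 9·(25−11)=126≡22 → W
R(17): 9·(17−11)=54≡2 → C

SPLOXUWC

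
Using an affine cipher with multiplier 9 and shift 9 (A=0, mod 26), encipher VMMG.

QNNL

V(21): 9·21+9=198≡16 → Q
M(12): 9·12+9=117≡13 → N
M(12): 9·12+9=117≡13 → N
G(6): 9·6+9=63≡11 → L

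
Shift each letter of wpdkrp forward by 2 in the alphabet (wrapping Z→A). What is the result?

w(22): 22+2=24 → y
p(15): 15+2=17 → r
d(3): 3+2=5 → f
k(10): 10+2=12 → m
r(17): 17+2=19 → t
p(15): 15+2=17 → r

yrfmtr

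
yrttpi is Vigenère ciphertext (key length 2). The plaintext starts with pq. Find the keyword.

Subtract each crib letter from the matching ciphertext letter (mod 26):
y(24)−p(15)=9 → j
r(17)−q(16)=1 → b

jb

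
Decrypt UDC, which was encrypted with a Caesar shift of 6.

OXW

U(20): 20−6=14 → O
D(3): 3−6=-3≡23 → X
C(2): 2−6=-4≡22 → W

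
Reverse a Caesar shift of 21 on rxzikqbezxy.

r(17): 17−21=-4≡22 → w
x(23): 23−21=2 → c
z(25): 25−21=4 → e
i(8): 8−21=-13≡13 → n
k(10): 10−21=-11≡15 → p
q(16): 16−21=-5≡21 → v
b(1): 1−21=-20≡6 → g
e(4): 4−21=-17≡9 → j
z(25): 25−21=4 → e
x(23): 23−21=2 → c
y(24): 24−21=3 → d

wcenpvgjecd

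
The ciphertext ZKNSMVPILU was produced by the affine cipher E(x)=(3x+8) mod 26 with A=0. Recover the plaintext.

The inverse of 3 mod 26 is 9, since 3·9=27≡1. Apply D(y)=9·(y−8) mod 26:
Z(25): 9·(25−8)=153≡23 → X
K(10): 9·(10−8)=18 → S
N(13): 9·(13−8)=45≡19 → T
S(18): 9·(18−8)=90≡12 → M
M(12): 9·(12−8)=36≡10 → K
V(21): 9·(21−8)=117≡13 → N
P(15): 9·(15−8)=63≡11 → L
I(8): 9·(8−8)=0 → A
L(11): 9·(11−8)=27≡1 → B
U(20): 9·(20−8)=108≡4 → E

XSTMKNLABE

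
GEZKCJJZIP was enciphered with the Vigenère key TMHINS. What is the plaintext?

NSSCPRQNBH

Repeat the key across the ciphertext: TMHINSTMHI
G(6)−T(19): -13≡13 → N
E(4)−M(12): -8≡18 → S
Z(25)−H(7): 18 → S
K(10)−I(8): 2 → C
C(2)−N(13): -11≡15 → P
J(9)−S(18): -9≡17 → R
J(9)−T(19): -10≡16 → Q
Z(25)−M(12): 13 → N
I(8)−H(7): 1 → B
P(15)−I(8): 7 → H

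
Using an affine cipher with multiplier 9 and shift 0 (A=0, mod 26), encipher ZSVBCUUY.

Z(25): 9·25+0=225≡17 → R
S(18): 9·18+0=162≡6 → G
V(21): 9·21+0=189≡7 → H
B(1): 9·1+0=9 → J
C(2): 9·2+0=18 → S
U(20): 9·20+0=180≡24 → Y
U(20): 9·20+0=180≡24 → Y
Y(24): 9·24+0=216≡8 → I

RGHJSYYI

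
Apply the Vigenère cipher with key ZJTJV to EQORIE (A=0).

Repeat the key across the message: ZJTJVZ
E(4)+Z(25): 29≡3 → D
Q(16)+J(9): 25 → Z
O(14)+T(19): 33≡7 → H
R(17)+J(9): 26≡0 → A
I(8)+V(21): 29≡3 → D
E(4)+Z(25): 29≡3 → D

DZHADD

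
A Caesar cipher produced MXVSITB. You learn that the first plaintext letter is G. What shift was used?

6

From the crib: M(12)−G(6)=6, so the shift is 6.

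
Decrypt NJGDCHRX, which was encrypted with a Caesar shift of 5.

N(13): 13−5=8 → I
J(9): 9−5=4 → E
G(6): 6−5=1 → B
D(3): 3−5=-2≡24 → Y
C(2): 2−5=-3≡23 → X
H(7): 7−5=2 → C
R(17): 17−5=12 → M
X(23): 23−5=18 → S

IEBYXCMS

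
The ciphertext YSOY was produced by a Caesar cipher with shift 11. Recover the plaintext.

Y(24): 24−11=13 → N
S(18): 18−11=7 → H
O(14): 14−11=3 → D
Y(24): 24−11=13 → N

NHDN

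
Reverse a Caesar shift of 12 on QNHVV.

EBVJJ

Q(16): 16−12=4 → E
N(13): 13−12=1 → B
H(7): 7−12=-5≡21 → V
V(21): 21−12=9 → J
V(21): 21−12=9 → J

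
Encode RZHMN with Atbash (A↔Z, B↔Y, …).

IASNM

R(17) → I(8)
Z(25) → A(0)
H(7) → S(18)
M(12) → N(13)
N(13) → M(12)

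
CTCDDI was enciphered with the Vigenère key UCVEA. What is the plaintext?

Repeat the key across the ciphertext: UCVEAU
C(2)−U(20): -18≡8 → I
T(19)−C(2): 17 → R
C(2)−V(21): -19≡7 → H
D(3)−E(4): -1≡25 → Z
D(3)−A(0): 3 → D
I(8)−U(20): -12≡14 → O

IRHZDO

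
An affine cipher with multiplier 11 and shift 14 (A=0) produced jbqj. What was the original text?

The inverse of 11 mod 26 is 19, since 11·19=209≡1. Apply D(y)=19·(y−14) mod 26:
j(9): 19·(9−14)=-95≡9 → j
b(1): 19·(1−14)=-247≡13 → n
q(16): 19·(16−14)=38≡12 → m
j(9): 19·(9−14)=-95≡9 → j

jnmj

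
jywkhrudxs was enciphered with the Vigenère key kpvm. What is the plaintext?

Repeat the key across the ciphertext: kpvmkpvmkp
j(9)−k(10): -1≡25 → z
y(24)−p(15): 9 → j
w(22)−v(21): 1 → b
k(10)−m(12): -2≡24 → y
h(7)−k(10): -3≡23 → x
r(17)−p(15): 2 → c
u(20)−v(21): -1≡25 → z
d(3)−m(12): -9≡17 → r
x(23)−k(10): 13 → n
s(18)−p(15): 3 → d

zjbyxczrnd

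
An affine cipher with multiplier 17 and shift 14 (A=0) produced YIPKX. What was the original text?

WSXMZ

The inverse of 17 mod 26 is 23, since 17·23=391≡1. Apply D(y)=23·(y−14) mod 26:
Y(24): 23·(24−14)=230≡22 → W
I(8): 23·(8−14)=-138≡18 → S
P(15): 23·(15−14)=23 → X
K(10): 23·(10−14)=-92≡12 → M
X(23): 23·(23−14)=207≡25 → Z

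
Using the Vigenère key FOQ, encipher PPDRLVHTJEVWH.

Repeat the key across the message: FOQFOQFOQFOQF
P(15)+F(5): 20 → U
P(15)+O(14): 29≡3 → D
D(3)+Q(16): 19 → T
R(17)+F(5): 22 → W
L(11)+O(14): 25 → Z
V(21)+Q(16): 37≡11 → L
H(7)+F(5): 12 → M
T(19)+O(14): 33≡7 → H
J(9)+Q(16): 25 → Z
E(4)+F(5): 9 → J
V(21)+O(14): 35≡9 → J
W(22)+Q(16): 38≡12 → M
H(7)+F(5): 12 → M

UDTWZLMHZJJMM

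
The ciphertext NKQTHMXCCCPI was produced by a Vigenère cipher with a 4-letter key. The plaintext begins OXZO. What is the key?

Subtract each crib letter from the matching ciphertext letter (mod 26):
N(13)−O(14)=-1≡25 → Z
K(10)−X(23)=-13≡13 → N
Q(16)−Z(25)=-9≡17 → R
T(19)−O(14)=5 → F

ZNRF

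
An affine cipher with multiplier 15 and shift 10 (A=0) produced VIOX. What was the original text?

ZMCN

The inverse of 15 mod 26 is 7, since 15·7=105≡1. Apply D(y)=7·(y−10) mod 26:
V(21): 7·(21−10)=77≡25 → Z
I(8): 7·(8−10)=-14≡12 → M
O(14): 7·(14−10)=28≡2 → C
X(23): 7·(23−10)=91≡13 → N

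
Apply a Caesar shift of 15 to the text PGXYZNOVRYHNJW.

P(15): 15+15=30≡4 → E
G(6): 6+15=21 → V
X(23): 23+15=38≡12 → M
Y(24): 24+15=39≡13 → N
Z(25): 25+15=40≡14 → O
N(13): 13+15=28≡2 → C
O(14): 14+15=29≡3 → D
V(21): 21+15=36≡10 → K
R(17): 17+15=32≡6 → G
Y(24): 24+15=39≡13 → N
H(7): 7+15=22 → W
N(13): 13+15=28≡2 → C
J(9): 9+15=24 → Y
W(22): 22+15=37≡11 → L

EVMNOCDKGNWCYL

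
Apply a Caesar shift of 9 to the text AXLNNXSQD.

A(0): 0+9=9 → J
X(23): 23+9=32≡6 → G
L(11): 11+9=20 → U
N(13): 13+9=22 → W
N(13): 13+9=22 → W
X(23): 23+9=32≡6 → G
S(18): 18+9=27≡1 → B
Q(16): 16+9=25 → Z
D(3): 3+9=12 → M

JGUWWGBZM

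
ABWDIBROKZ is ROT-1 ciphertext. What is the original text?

ZAVCHAQNJY

A(0): 0−1=-1≡25 → Z
B(1): 1−1=0 → A
W(22): 22−1=21 → V
D(3): 3−1=2 → C
I(8): 8−1=7 → H
B(1): 1−1=0 → A
R(17): 17−1=16 → Q
O(14): 14−1=13 → N
K(10): 10−1=9 → J
Z(25): 25−1=24 → Y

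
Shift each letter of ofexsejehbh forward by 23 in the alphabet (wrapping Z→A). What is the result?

lcbupbgbeye

o(14): 14+23=37≡11 → l
f(5): 5+23=28≡2 → c
e(4): 4+23=27≡1 → b
x(23): 23+23=46≡20 → u
s(18): 18+23=41≡15 → p
e(4): 4+23=27≡1 → b
j(9): 9+23=32≡6 → g
e(4): 4+23=27≡1 → b
h(7): 7+23=30≡4 → e
b(1): 1+23=24 → y
h(7): 7+23=30≡4 → e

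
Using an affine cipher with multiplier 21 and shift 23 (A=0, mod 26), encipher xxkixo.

mmzjmf

x(23): 21·23+23=506≡12 → m
x(23): 21·23+23=506≡12 → m
k(10): 21·10+23=233≡25 → z
i(8): 21·8+23=191≡9 → j
x(23): 21·23+23=506≡12 → m
o(14): 21·14+23=317≡5 → f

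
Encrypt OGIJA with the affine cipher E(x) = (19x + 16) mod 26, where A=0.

O(14): 19·14+16=282≡22 → W
G(6): 19·6+16=130≡0 → A
I(8): 19·8+16=168≡12 → M
J(9): 19·9+16=187≡5 → F
A(0): 19·0+16=16 → Q

WAMFQ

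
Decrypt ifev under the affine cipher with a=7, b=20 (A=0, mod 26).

cjup

The inverse of 7 mod 26 is 15, since 7·15=105≡1. Apply D(y)=15·(y−20) mod 26:
i(8): 15·(8−20)=-180≡2 → c
f(5): 15·(5−20)=-225≡9 → j
e(4): 15·(4−20)=-240≡20 → u
v(21): 15·(21−20)=15 → p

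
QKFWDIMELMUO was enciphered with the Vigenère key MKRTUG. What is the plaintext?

EAODJCAUUTAI

Repeat the key across the ciphertext: MKRTUGMKRTUG
Q(16)−M(12): 4 → E
K(10)−K(10): 0 → A
F(5)−R(17): -12≡14 → O
W(22)−T(19): 3 → D
D(3)−U(20): -17≡9 → J
I(8)−G(6): 2 → C
M(12)−M(12): 0 → A
E(4)−K(10): -6≡20 → U
L(11)−R(17): -6≡20 → U
M(12)−T(19): -7≡19 → T
U(20)−U(20): 0 → A
O(14)−G(6): 8 → I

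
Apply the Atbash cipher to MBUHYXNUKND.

M(12) → N(13)
B(1) → Y(24)
U(20) → F(5)
H(7) → S(18)
Y(24) → B(1)
X(23) → C(2)
N(13) → M(12)
U(20) → F(5)
K(10) → P(15)
N(13) → M(12)
D(3) → W(22)

NYFSBCMFPMW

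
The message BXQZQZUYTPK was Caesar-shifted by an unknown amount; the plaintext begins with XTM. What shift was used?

From the crib: B(1)−X(23)=-22≡4, so the shift is 4.

4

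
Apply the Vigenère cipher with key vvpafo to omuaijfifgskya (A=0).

Repeat the key across the message: vvpafovvpafovv
o(14)+v(21): 35≡9 → j
m(12)+v(21): 33≡7 → h
u(20)+p(15): 35≡9 → j
a(0)+a(0): 0 → a
i(8)+f(5): 13 → n
j(9)+o(14): 23 → x
f(5)+v(21): 26≡0 → a
i(8)+v(21): 29≡3 → d
f(5)+p(15): 20 → u
g(6)+a(0): 6 → g
s(18)+f(5): 23 → x
k(10)+o(14): 24 → y
y(24)+v(21): 45≡19 → t
a(0)+v(21): 21 → v

jhjanxadugxytv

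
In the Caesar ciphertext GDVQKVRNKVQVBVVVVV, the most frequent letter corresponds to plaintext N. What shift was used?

The most frequent ciphertext letter is V (appears 9 times).
V is position 21; N is position 13.
Shift = 8.

8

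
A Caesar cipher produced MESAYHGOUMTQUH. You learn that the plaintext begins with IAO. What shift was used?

4

From the crib: M(12)−I(8)=4, so the shift is 4.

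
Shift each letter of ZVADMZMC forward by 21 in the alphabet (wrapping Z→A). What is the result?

Z(25): 25+21=46≡20 → U
V(21): 21+21=42≡16 → Q
A(0): 0+21=21 → V
D(3): 3+21=24 → Y
M(12): 12+21=33≡7 → H
Z(25): 25+21=46≡20 → U
M(12): 12+21=33≡7 → H
C(2): 2+21=23 → X

UQVYHUHX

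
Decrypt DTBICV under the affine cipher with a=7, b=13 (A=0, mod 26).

The inverse of 7 mod 26 is 15, since 7·15=105≡1. Apply D(y)=15·(y−13) mod 26:
D(3): 15·(3−13)=-150≡6 → G
T(19): 15·(19−13)=90≡12 → M
B(1): 15·(1−13)=-180≡2 → C
I(8): 15·(8−13)=-75≡3 → D
C(2): 15·(2−13)=-165≡17 → R
V(21): 15·(21−13)=120≡16 → Q

GMCDRQ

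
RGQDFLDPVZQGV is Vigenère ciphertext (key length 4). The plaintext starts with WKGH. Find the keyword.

VWKW

Subtract each crib letter from the matching ciphertext letter (mod 26):
R(17)−W(22)=-5≡21 → V
G(6)−K(10)=-4≡22 → W
Q(16)−G(6)=10 → K
D(3)−H(7)=-4≡22 → W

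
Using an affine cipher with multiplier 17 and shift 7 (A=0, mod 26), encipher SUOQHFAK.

BJLTWOHV

S(18): 17·18+7=313≡1 → B
U(20): 17·20+7=347≡9 → J
O(14): 17·14+7=245≡11 → L
Q(16): 17·16+7=279≡19 → T
H(7): 17·7+7=126≡22 → W
F(5): 17·5+7=92≡14 → O
A(0): 17·0+7=7 → H
K(10): 17·10+7=177≡21 → V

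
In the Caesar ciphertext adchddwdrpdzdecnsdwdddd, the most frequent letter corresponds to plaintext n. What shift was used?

The most frequent ciphertext letter is d (appears 11 times).
d is position 3; n is position 13.
Shift = -10≡16.

16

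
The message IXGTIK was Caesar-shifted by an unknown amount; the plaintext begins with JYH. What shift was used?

25

From the crib: I(8)−J(9)=-1≡25, so the shift is 25.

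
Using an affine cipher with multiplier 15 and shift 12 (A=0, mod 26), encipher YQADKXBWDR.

Y(24): 15·24+12=372≡8 → I
Q(16): 15·16+12=252≡18 → S
A(0): 15·0+12=12 → M
D(3): 15·3+12=57≡5 → F
K(10): 15·10+12=162≡6 → G
X(23): 15·23+12=357≡19 → T
B(1): 15·1+12=27≡1 → B
W(22): 15·22+12=342≡4 → E
D(3): 15·3+12=57≡5 → F
R(17): 15·17+12=267≡7 → H

ISMFGTBEFH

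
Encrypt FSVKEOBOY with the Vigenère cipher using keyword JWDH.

OOYRNKEVH

Repeat the key across the message: JWDHJWDHJ
F(5)+J(9): 14 → O
S(18)+W(22): 40≡14 → O
V(21)+D(3): 24 → Y
K(10)+H(7): 17 → R
E(4)+J(9): 13 → N
O(14)+W(22): 36≡10 → K
B(1)+D(3): 4 → E
O(14)+H(7): 21 → V
Y(24)+J(9): 33≡7 → H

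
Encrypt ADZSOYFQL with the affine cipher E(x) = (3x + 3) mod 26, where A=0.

DMAFTXSZK

A(0): 3·0+3=3 → D
D(3): 3·3+3=12 → M
Z(25): 3·25+3=78≡0 → A
S(18): 3·18+3=57≡5 → F
O(14): 3·14+3=45≡19 → T
Y(24): 3·24+3=75≡23 → X
F(5): 3·5+3=18 → S
Q(16): 3·16+3=51≡25 → Z
L(11): 3·11+3=36≡10 → K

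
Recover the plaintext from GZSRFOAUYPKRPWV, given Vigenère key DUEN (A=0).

Repeat the key across the ciphertext: DUENDUENDUENDUE
G(6)−D(3): 3 → D
Z(25)−U(20): 5 → F
S(18)−E(4): 14 → O
R(17)−N(13): 4 → E
F(5)−D(3): 2 → C
O(14)−U(20): -6≡20 → U
A(0)−E(4): -4≡22 → W
U(20)−N(13): 7 → H
Y(24)−D(3): 21 → V
P(15)−U(20): -5≡21 → V
K(10)−E(4): 6 → G
R(17)−N(13): 4 → E
P(15)−D(3): 12 → M
W(22)−U(20): 2 → C
V(21)−E(4): 17 → R

DFOECUWHVVGEMCR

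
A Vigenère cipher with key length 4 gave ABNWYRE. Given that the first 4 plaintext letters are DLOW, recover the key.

XQZA

Subtract each crib letter from the matching ciphertext letter (mod 26):
A(0)−D(3)=-3≡23 → X
B(1)−L(11)=-10≡16 → Q
N(13)−O(14)=-1≡25 → Z
W(22)−W(22)=0 → A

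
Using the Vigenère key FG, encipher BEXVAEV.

GKCBFKA

Repeat the key across the message: FGFGFGF
B(1)+F(5): 6 → G
E(4)+G(6): 10 → K
X(23)+F(5): 28≡2 → C
V(21)+G(6): 27≡1 → B
A(0)+F(5): 5 → F
E(4)+G(6): 10 → K
V(21)+F(5): 26≡0 → A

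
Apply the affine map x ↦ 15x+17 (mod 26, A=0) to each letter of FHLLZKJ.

OSAACLW

F(5): 15·5+17=92≡14 → O
H(7): 15·7+17=122≡18 → S
L(11): 15·11+17=182≡0 → A
L(11): 15·11+17=182≡0 → A
Z(25): 15·25+17=392≡2 → C
K(10): 15·10+17=167≡11 → L
J(9): 15·9+17=152≡22 → W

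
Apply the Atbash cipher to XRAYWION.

CIZBDRLM

X(23) → C(2)
R(17) → I(8)
A(0) → Z(25)
Y(24) → B(1)
W(22) → D(3)
I(8) → R(17)
O(14) → L(11)
N(13) → M(12)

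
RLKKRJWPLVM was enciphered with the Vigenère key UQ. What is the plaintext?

Repeat the key across the ciphertext: UQUQUQUQUQU
R(17)−U(20): -3≡23 → X
L(11)−Q(16): -5≡21 → V
K(10)−U(20): -10≡16 → Q
K(10)−Q(16): -6≡20 → U
R(17)−U(20): -3≡23 → X
J(9)−Q(16): -7≡19 → T
W(22)−U(20): 2 → C
P(15)−Q(16): -1≡25 → Z
L(11)−U(20): -9≡17 → R
V(21)−Q(16): 5 → F
M(12)−U(20): -8≡18 → S

XVQUXTCZRFS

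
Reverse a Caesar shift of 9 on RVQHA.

R(17): 17−9=8 → I
V(21): 21−9=12 → M
Q(16): 16−9=7 → H
H(7): 7−9=-2≡24 → Y
A(0): 0−9=-9≡17 → R

IMHYR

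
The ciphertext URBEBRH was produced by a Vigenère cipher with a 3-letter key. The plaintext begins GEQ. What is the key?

ONL

Subtract each crib letter from the matching ciphertext letter (mod 26):
U(20)−G(6)=14 → O
R(17)−E(4)=13 → N
B(1)−Q(16)=-15≡11 → L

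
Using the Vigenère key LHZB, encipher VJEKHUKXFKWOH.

GQDLSBJYQRVPS

Repeat the key across the message: LHZBLHZBLHZBL
V(21)+L(11): 32≡6 → G
J(9)+H(7): 16 → Q
E(4)+Z(25): 29≡3 → D
K(10)+B(1): 11 → L
H(7)+L(11): 18 → S
U(20)+H(7): 27≡1 → B
K(10)+Z(25): 35≡9 → J
X(23)+B(1): 24 → Y
F(5)+L(11): 16 → Q
K(10)+H(7): 17 → R
W(22)+Z(25): 47≡21 → V
O(14)+B(1): 15 → P
H(7)+L(11): 18 → S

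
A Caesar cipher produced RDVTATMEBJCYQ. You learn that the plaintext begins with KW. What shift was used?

7

From the crib: R(17)−K(10)=7, so the shift is 7.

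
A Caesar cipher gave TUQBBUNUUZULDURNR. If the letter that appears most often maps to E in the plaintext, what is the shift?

16

The most frequent ciphertext letter is U (appears 6 times).
U is position 20; E is position 4.
Shift = 16.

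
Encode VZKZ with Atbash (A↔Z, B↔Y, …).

V(21) → E(4)
Z(25) → A(0)
K(10) → P(15)
Z(25) → A(0)

EAPA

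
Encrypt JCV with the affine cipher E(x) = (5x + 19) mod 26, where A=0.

J(9): 5·9+19=64≡12 → M
C(2): 5·2+19=29≡3 → D
V(21): 5·21+19=124≡20 → U

MDU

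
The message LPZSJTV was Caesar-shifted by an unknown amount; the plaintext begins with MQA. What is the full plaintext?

From the crib: L(11)−M(12)=-1≡25, so the shift is 25.
Subtract 25 from each ciphertext letter:
L(11): 11−25=-14≡12 → M
P(15): 15−25=-10≡16 → Q
Z(25): 25−25=0 → A
S(18): 18−25=-7≡19 → T
J(9): 9−25=-16≡10 → K
T(19): 19−25=-6≡20 → U
V(21): 21−25=-4≡22 → W

MQATKUW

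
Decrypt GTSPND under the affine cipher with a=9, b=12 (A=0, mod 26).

IVSJDZ

The inverse of 9 mod 26 is 3, since 9·3=27≡1. Apply D(y)=3·(y−12) mod 26:
G(6): 3·(6−12)=-18≡8 → I
T(19): 3·(19−12)=21 → V
S(18): 3·(18−12)=18 → S
P(15): 3·(15−12)=9 → J
N(13): 3·(13−12)=3 → D
D(3): 3·(3−12)=-27≡25 → Z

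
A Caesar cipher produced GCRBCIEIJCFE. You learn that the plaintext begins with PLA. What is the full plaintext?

From the crib: G(6)−P(15)=-9≡17, so the shift is 17.
Subtract 17 from each ciphertext letter:
G(6): 6−17=-11≡15 → P
C(2): 2−17=-15≡11 → L
R(17): 17−17=0 → A
B(1): 1−17=-16≡10 → K
C(2): 2−17=-15≡11 → L
I(8): 8−17=-9≡17 → R
E(4): 4−17=-13≡13 → N
I(8): 8−17=-9≡17 → R
J(9): 9−17=-8≡18 → S
C(2): 2−17=-15≡11 → L
F(5): 5−17=-12≡14 → O
E(4): 4−17=-13≡13 → N

PLAKLRNRSLON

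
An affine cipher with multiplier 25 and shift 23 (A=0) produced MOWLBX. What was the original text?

The inverse of 25 mod 26 is 25, since 25·25=625≡1. Apply D(y)=25·(y−23) mod 26:
M(12): 25·(12−23)=-275≡11 → L
O(14): 25·(14−23)=-225≡9 → J
W(22): 25·(22−23)=-25≡1 → B
L(11): 25·(11−23)=-300≡12 → M
B(1): 25·(1−23)=-550≡22 → W
X(23): 25·(23−23)=0 → A

LJBMWA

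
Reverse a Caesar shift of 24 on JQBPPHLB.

LSDRRJND

J(9): 9−24=-15≡11 → L
Q(16): 16−24=-8≡18 → S
B(1): 1−24=-23≡3 → D
P(15): 15−24=-9≡17 → R
P(15): 15−24=-9≡17 → R
H(7): 7−24=-17≡9 → J
L(11): 11−24=-13≡13 → N
B(1): 1−24=-23≡3 → D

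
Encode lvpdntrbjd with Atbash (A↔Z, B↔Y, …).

l(11) → o(14)
v(21) → e(4)
p(15) → k(10)
d(3) → w(22)
n(13) → m(12)
t(19) → g(6)
r(17) → i(8)
b(1) → y(24)
j(9) → q(16)
d(3) → w(22)

oekwmgiyqw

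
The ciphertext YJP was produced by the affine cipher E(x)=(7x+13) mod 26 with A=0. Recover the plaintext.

The inverse of 7 mod 26 is 15, since 7·15=105≡1. Apply D(y)=15·(y−13) mod 26:
Y(24): 15·(24−13)=165≡9 → J
J(9): 15·(9−13)=-60≡18 → S
P(15): 15·(15−13)=30≡4 → E

JSE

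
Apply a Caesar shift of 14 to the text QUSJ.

Q(16): 16+14=30≡4 → E
U(20): 20+14=34≡8 → I
S(18): 18+14=32≡6 → G
J(9): 9+14=23 → X

EIGX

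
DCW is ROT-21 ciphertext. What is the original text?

D(3): 3−21=-18≡8 → I
C(2): 2−21=-19≡7 → H
W(22): 22−21=1 → B

IHB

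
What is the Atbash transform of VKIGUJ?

V(21) → E(4)
K(10) → P(15)
I(8) → R(17)
G(6) → T(19)
U(20) → F(5)
J(9) → Q(16)

EPRTFQ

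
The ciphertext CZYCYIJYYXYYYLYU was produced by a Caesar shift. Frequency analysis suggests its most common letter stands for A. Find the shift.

The most frequent ciphertext letter is Y (appears 8 times).
Y is position 24; A is position 0.
Shift = 24.

24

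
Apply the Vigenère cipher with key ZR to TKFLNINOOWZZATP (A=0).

SBECMZMFNNYQZKO

Repeat the key across the message: ZRZRZRZRZRZRZRZ
T(19)+Z(25): 44≡18 → S
K(10)+R(17): 27≡1 → B
F(5)+Z(25): 30≡4 → E
L(11)+R(17): 28≡2 → C
N(13)+Z(25): 38≡12 → M
I(8)+R(17): 25 → Z
N(13)+Z(25): 38≡12 → M
O(14)+R(17): 31≡5 → F
O(14)+Z(25): 39≡13 → N
W(22)+R(17): 39≡13 → N
Z(25)+Z(25): 50≡24 → Y
Z(25)+R(17): 42≡16 → Q
A(0)+Z(25): 25 → Z
T(19)+R(17): 36≡10 → K
P(15)+Z(25): 40≡14 → O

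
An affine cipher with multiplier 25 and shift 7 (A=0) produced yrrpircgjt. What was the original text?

jqqszqfbyo

The inverse of 25 mod 26 is 25, since 25·25=625≡1. Apply D(y)=25·(y−7) mod 26:
y(24): 25·(24−7)=425≡9 → j
r(17): 25·(17−7)=250≡16 → q
r(17): 25·(17−7)=250≡16 → q
p(15): 25·(15−7)=200≡18 → s
i(8): 25·(8−7)=25 → z
r(17): 25·(17−7)=250≡16 → q
c(2): 25·(2−7)=-125≡5 → f
g(6): 25·(6−7)=-25≡1 → b
j(9): 25·(9−7)=50≡24 → y
t(19): 25·(19−7)=300≡14 → o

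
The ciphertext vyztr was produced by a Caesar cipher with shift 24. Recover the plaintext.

xabvt

v(21): 21−24=-3≡23 → x
y(24): 24−24=0 → a
z(25): 25−24=1 → b
t(19): 19−24=-5≡21 → v
r(17): 17−24=-7≡19 → t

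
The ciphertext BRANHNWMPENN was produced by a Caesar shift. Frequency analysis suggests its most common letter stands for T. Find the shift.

The most frequent ciphertext letter is N (appears 4 times).
N is position 13; T is position 19.
Shift = -6≡20.

20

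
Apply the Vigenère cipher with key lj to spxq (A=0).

Repeat the key across the message: ljlj
s(18)+l(11): 29≡3 → d
p(15)+j(9): 24 → y
x(23)+l(11): 34≡8 → i
q(16)+j(9): 25 → z

dyiz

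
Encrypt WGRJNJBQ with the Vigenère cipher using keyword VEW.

Repeat the key across the message: VEWVEWVE
W(22)+V(21): 43≡17 → R
G(6)+E(4): 10 → K
R(17)+W(22): 39≡13 → N
J(9)+V(21): 30≡4 → E
N(13)+E(4): 17 → R
J(9)+W(22): 31≡5 → F
B(1)+V(21): 22 → W
Q(16)+E(4): 20 → U

RKNERFWU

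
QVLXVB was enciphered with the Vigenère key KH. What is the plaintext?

Repeat the key across the ciphertext: KHKHKH
Q(16)−K(10): 6 → G
V(21)−H(7): 14 → O
L(11)−K(10): 1 → B
X(23)−H(7): 16 → Q
V(21)−K(10): 11 → L
B(1)−H(7): -6≡20 → U

GOBQLU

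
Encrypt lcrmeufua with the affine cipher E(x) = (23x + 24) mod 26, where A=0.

l(11): 23·11+24=277≡17 → r
c(2): 23·2+24=70≡18 → s
r(17): 23·17+24=415≡25 → z
m(12): 23·12+24=300≡14 → o
e(4): 23·4+24=116≡12 → m
u(20): 23·20+24=484≡16 → q
f(5): 23·5+24=139≡9 → j
u(20): 23·20+24=484≡16 → q
a(0): 23·0+24=24 → y

rszomqjqy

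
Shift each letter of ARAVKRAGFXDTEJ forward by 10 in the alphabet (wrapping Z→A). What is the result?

KBKFUBKQPHNDOT

A(0): 0+10=10 → K
R(17): 17+10=27≡1 → B
A(0): 0+10=10 → K
V(21): 21+10=31≡5 → F
K(10): 10+10=20 → U
R(17): 17+10=27≡1 → B
A(0): 0+10=10 → K
G(6): 6+10=16 → Q
F(5): 5+10=15 → P
X(23): 23+10=33≡7 → H
D(3): 3+10=13 → N
T(19): 19+10=29≡3 → D
E(4): 4+10=14 → O
J(9): 9+10=19 → T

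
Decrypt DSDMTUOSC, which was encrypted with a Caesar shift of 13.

QFQZGHBFP

D(3): 3−13=-10≡16 → Q
S(18): 18−13=5 → F
D(3): 3−13=-10≡16 → Q
M(12): 12−13=-1≡25 → Z
T(19): 19−13=6 → G
U(20): 20−13=7 → H
O(14): 14−13=1 → B
S(18): 18−13=5 → F
C(2): 2−13=-11≡15 → P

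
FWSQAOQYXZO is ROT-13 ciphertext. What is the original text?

SJFDNBDLKMB

F(5): 5−13=-8≡18 → S
W(22): 22−13=9 → J
S(18): 18−13=5 → F
Q(16): 16−13=3 → D
A(0): 0−13=-13≡13 → N
O(14): 14−13=1 → B
Q(16): 16−13=3 → D
Y(24): 24−13=11 → L
X(23): 23−13=10 → K
Z(25): 25−13=12 → M
O(14): 14−13=1 → B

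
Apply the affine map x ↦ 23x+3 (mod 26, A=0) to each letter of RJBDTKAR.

R(17): 23·17+3=394≡4 → E
J(9): 23·9+3=210≡2 → C
B(1): 23·1+3=26≡0 → A
D(3): 23·3+3=72≡20 → U
T(19): 23·19+3=440≡24 → Y
K(10): 23·10+3=233≡25 → Z
A(0): 23·0+3=3 → D
R(17): 23·17+3=394≡4 → E

ECAUYZDE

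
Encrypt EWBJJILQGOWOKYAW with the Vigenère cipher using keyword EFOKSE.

IBPTBMPVUYOSODOG

Repeat the key across the message: EFOKSEEFOKSEEFOK
E(4)+E(4): 8 → I
W(22)+F(5): 27≡1 → B
B(1)+O(14): 15 → P
J(9)+K(10): 19 → T
J(9)+S(18): 27≡1 → B
I(8)+E(4): 12 → M
L(11)+E(4): 15 → P
Q(16)+F(5): 21 → V
G(6)+O(14): 20 → U
O(14)+K(10): 24 → Y
W(22)+S(18): 40≡14 → O
O(14)+E(4): 18 → S
K(10)+E(4): 14 → O
Y(24)+F(5): 29≡3 → D
A(0)+O(14): 14 → O
W(22)+K(10): 32≡6 → G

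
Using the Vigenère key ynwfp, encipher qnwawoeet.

oasflmray

Repeat the key across the message: ynwfpynwf
q(16)+y(24): 40≡14 → o
n(13)+n(13): 26≡0 → a
w(22)+w(22): 44≡18 → s
a(0)+f(5): 5 → f
w(22)+p(15): 37≡11 → l
o(14)+y(24): 38≡12 → m
e(4)+n(13): 17 → r
e(4)+w(22): 26≡0 → a
t(19)+f(5): 24 → y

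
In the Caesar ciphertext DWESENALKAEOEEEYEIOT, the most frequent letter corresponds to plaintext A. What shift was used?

The most frequent ciphertext letter is E (appears 7 times).
E is position 4; A is position 0.
Shift = 4.

4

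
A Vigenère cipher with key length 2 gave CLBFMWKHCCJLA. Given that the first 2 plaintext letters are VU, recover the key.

Subtract each crib letter from the matching ciphertext letter (mod 26):
C(2)−V(21)=-19≡7 → H
L(11)−U(20)=-9≡17 → R

HR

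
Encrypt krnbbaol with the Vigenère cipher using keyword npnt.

Repeat the key across the message: npntnpnt
k(10)+n(13): 23 → x
r(17)+p(15): 32≡6 → g
n(13)+n(13): 26≡0 → a
b(1)+t(19): 20 → u
b(1)+n(13): 14 → o
a(0)+p(15): 15 → p
o(14)+n(13): 27≡1 → b
l(11)+t(19): 30≡4 → e

xgauopbe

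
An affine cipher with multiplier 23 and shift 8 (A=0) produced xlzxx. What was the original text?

The inverse of 23 mod 26 is 17, since 23·17=391≡1. Apply D(y)=17·(y−8) mod 26:
x(23): 17·(23−8)=255≡21 → v
l(11): 17·(11−8)=51≡25 → z
z(25): 17·(25−8)=289≡3 → d
x(23): 17·(23−8)=255≡21 → v
x(23): 17·(23−8)=255≡21 → v

vzdvv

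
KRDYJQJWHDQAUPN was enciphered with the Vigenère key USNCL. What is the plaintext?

Repeat the key across the ciphertext: USNCLUSNCLUSNCL
K(10)−U(20): -10≡16 → Q
R(17)−S(18): -1≡25 → Z
D(3)−N(13): -10≡16 → Q
Y(24)−C(2): 22 → W
J(9)−L(11): -2≡24 → Y
Q(16)−U(20): -4≡22 → W
J(9)−S(18): -9≡17 → R
W(22)−N(13): 9 → J
H(7)−C(2): 5 → F
D(3)−L(11): -8≡18 → S
Q(16)−U(20): -4≡22 → W
A(0)−S(18): -18≡8 → I
U(20)−N(13): 7 → H
P(15)−C(2): 13 → N
N(13)−L(11): 2 → C

QZQWYWRJFSWIHNC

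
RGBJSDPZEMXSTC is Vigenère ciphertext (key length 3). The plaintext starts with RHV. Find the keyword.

Subtract each crib letter from the matching ciphertext letter (mod 26):
R(17)−R(17)=0 → A
G(6)−H(7)=-1≡25 → Z
B(1)−V(21)=-20≡6 → G

AZG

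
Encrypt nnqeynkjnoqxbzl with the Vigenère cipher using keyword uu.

hhkyshedhikrvtf

Repeat the key across the message: uuuuuuuuuuuuuuu
n(13)+u(20): 33≡7 → h
n(13)+u(20): 33≡7 → h
q(16)+u(20): 36≡10 → k
e(4)+u(20): 24 → y
y(24)+u(20): 44≡18 → s
n(13)+u(20): 33≡7 → h
k(10)+u(20): 30≡4 → e
j(9)+u(20): 29≡3 → d
n(13)+u(20): 33≡7 → h
o(14)+u(20): 34≡8 → i
q(16)+u(20): 36≡10 → k
x(23)+u(20): 43≡17 → r
b(1)+u(20): 21 → v
z(25)+u(20): 45≡19 → t
l(11)+u(20): 31≡5 → f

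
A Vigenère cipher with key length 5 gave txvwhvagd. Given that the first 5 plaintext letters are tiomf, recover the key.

Subtract each crib letter from the matching ciphertext letter (mod 26):
t(19)−t(19)=0 → a
x(23)−i(8)=15 → p
v(21)−o(14)=7 → h
w(22)−m(12)=10 → k
h(7)−f(5)=2 → c

aphkc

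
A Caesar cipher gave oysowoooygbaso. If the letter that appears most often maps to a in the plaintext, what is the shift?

The most frequent ciphertext letter is o (appears 6 times).
o is position 14; a is position 0.
Shift = 14.

14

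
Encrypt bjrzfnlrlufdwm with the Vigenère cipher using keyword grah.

harglelyrlfkcd

Repeat the key across the message: grahgrahgrahgr
b(1)+g(6): 7 → h
j(9)+r(17): 26≡0 → a
r(17)+a(0): 17 → r
z(25)+h(7): 32≡6 → g
f(5)+g(6): 11 → l
n(13)+r(17): 30≡4 → e
l(11)+a(0): 11 → l
r(17)+h(7): 24 → y
l(11)+g(6): 17 → r
u(20)+r(17): 37≡11 → l
f(5)+a(0): 5 → f
d(3)+h(7): 10 → k
w(22)+g(6): 28≡2 → c
m(12)+r(17): 29≡3 → d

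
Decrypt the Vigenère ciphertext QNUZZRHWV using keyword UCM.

Repeat the key across the ciphertext: UCMUCMUCM
Q(16)−U(20): -4≡22 → W
N(13)−C(2): 11 → L
U(20)−M(12): 8 → I
Z(25)−U(20): 5 → F
Z(25)−C(2): 23 → X
R(17)−M(12): 5 → F
H(7)−U(20): -13≡13 → N
W(22)−C(2): 20 → U
V(21)−M(12): 9 → J

WLIFXFNUJ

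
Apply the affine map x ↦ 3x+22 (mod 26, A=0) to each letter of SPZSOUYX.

S(18): 3·18+22=76≡24 → Y
P(15): 3·15+22=67≡15 → P
Z(25): 3·25+22=97≡19 → T
S(18): 3·18+22=76≡24 → Y
O(14): 3·14+22=64≡12 → M
U(20): 3·20+22=82≡4 → E
Y(24): 3·24+22=94≡16 → Q
X(23): 3·23+22=91≡13 → N

YPTYMEQN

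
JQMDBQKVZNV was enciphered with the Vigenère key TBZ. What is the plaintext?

Repeat the key across the ciphertext: TBZTBZTBZTB
J(9)−T(19): -10≡16 → Q
Q(16)−B(1): 15 → P
M(12)−Z(25): -13≡13 → N
D(3)−T(19): -16≡10 → K
B(1)−B(1): 0 → A
Q(16)−Z(25): -9≡17 → R
K(10)−T(19): -9≡17 → R
V(21)−B(1): 20 → U
Z(25)−Z(25): 0 → A
N(13)−T(19): -6≡20 → U
V(21)−B(1): 20 → U

QPNKARRUAUU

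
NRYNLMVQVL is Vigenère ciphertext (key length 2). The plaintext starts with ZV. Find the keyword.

Subtract each crib letter from the matching ciphertext letter (mod 26):
N(13)−Z(25)=-12≡14 → O
R(17)−V(21)=-4≡22 → W

OW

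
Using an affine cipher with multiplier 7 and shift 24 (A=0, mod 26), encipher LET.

XAB

L(11): 7·11+24=101≡23 → X
E(4): 7·4+24=52≡0 → A
T(19): 7·19+24=157≡1 → B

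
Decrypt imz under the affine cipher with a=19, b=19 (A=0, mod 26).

The inverse of 19 mod 26 is 11, since 19·11=209≡1. Apply D(y)=11·(y−19) mod 26:
i(8): 11·(8−19)=-121≡9 → j
m(12): 11·(12−19)=-77≡1 → b
z(25): 11·(25−19)=66≡14 → o

jbo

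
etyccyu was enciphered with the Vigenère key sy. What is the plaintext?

mvgekac

Repeat the key across the ciphertext: sysysys
e(4)−s(18): -14≡12 → m
t(19)−y(24): -5≡21 → v
y(24)−s(18): 6 → g
c(2)−y(24): -22≡4 → e
c(2)−s(18): -16≡10 → k
y(24)−y(24): 0 → a
u(20)−s(18): 2 → c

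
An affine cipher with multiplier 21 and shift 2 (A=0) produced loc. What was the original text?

tia

The inverse of 21 mod 26 is 5, since 21·5=105≡1. Apply D(y)=5·(y−2) mod 26:
l(11): 5·(11−2)=45≡19 → t
o(14): 5·(14−2)=60≡8 → i
c(2): 5·(2−2)=0 → a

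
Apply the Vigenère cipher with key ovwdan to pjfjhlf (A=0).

Repeat the key across the message: ovwdano
p(15)+o(14): 29≡3 → d
j(9)+v(21): 30≡4 → e
f(5)+w(22): 27≡1 → b
j(9)+d(3): 12 → m
h(7)+a(0): 7 → h
l(11)+n(13): 24 → y
f(5)+o(14): 19 → t

debmhyt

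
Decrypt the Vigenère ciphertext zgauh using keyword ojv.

Repeat the key across the ciphertext: ojvoj
z(25)−o(14): 11 → l
g(6)−j(9): -3≡23 → x
a(0)−v(21): -21≡5 → f
u(20)−o(14): 6 → g
h(7)−j(9): -2≡24 → y

lxfgy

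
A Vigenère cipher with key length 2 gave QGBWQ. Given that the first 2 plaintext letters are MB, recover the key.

Subtract each crib letter from the matching ciphertext letter (mod 26):
Q(16)−M(12)=4 → E
G(6)−B(1)=5 → F

EF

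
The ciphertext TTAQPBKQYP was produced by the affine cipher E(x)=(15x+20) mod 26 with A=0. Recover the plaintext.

The inverse of 15 mod 26 is 7, since 15·7=105≡1. Apply D(y)=7·(y−20) mod 26:
T(19): 7·(19−20)=-7≡19 → T
T(19): 7·(19−20)=-7≡19 → T
A(0): 7·(0−20)=-140≡16 → Q
Q(16): 7·(16−20)=-28≡24 → Y
P(15): 7·(15−20)=-35≡17 → R
B(1): 7·(1−20)=-133≡23 → X
K(10): 7·(10−20)=-70≡8 → I
Q(16): 7·(16−20)=-28≡24 → Y
Y(24): 7·(24−20)=28≡2 → C
P(15): 7·(15−20)=-35≡17 → R

TTQYRXIYCR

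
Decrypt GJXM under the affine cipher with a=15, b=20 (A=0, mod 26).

GBVW

The inverse of 15 mod 26 is 7, since 15·7=105≡1. Apply D(y)=7·(y−20) mod 26:
G(6): 7·(6−20)=-98≡6 → G
J(9): 7·(9−20)=-77≡1 → B
X(23): 7·(23−20)=21 → V
M(12): 7·(12−20)=-56≡22 → W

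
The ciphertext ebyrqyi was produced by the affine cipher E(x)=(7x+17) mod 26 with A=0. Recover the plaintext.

The inverse of 7 mod 26 is 15, since 7·15=105≡1. Apply D(y)=15·(y−17) mod 26:
e(4): 15·(4−17)=-195≡13 → n
b(1): 15·(1−17)=-240≡20 → u
y(24): 15·(24−17)=105≡1 → b
r(17): 15·(17−17)=0 → a
q(16): 15·(16−17)=-15≡11 → l
y(24): 15·(24−17)=105≡1 → b
i(8): 15·(8−17)=-135≡21 → v

nubalbv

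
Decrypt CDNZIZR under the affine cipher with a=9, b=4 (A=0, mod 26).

The inverse of 9 mod 26 is 3, since 9·3=27≡1. Apply D(y)=3·(y−4) mod 26:
C(2): 3·(2−4)=-6≡20 → U
D(3): 3·(3−4)=-3≡23 → X
N(13): 3·(13−4)=27≡1 → B
Z(25): 3·(25−4)=63≡11 → L
I(8): 3·(8−4)=12 → M
Z(25): 3·(25−4)=63≡11 → L
R(17): 3·(17−4)=39≡13 → N

UXBLMLN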